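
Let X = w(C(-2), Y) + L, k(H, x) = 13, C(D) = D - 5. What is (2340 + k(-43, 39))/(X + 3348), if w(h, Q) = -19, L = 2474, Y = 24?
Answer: 2353/5803 ≈ 0.40548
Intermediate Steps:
C(D) = -5 + D
X = 2455 (X = -19 + 2474 = 2455)
(2340 + k(-43, 39))/(X + 3348) = (2340 + 13)/(2455 + 3348) = 2353/5803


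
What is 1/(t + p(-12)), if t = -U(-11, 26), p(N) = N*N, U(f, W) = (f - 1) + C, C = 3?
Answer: 1/153 ≈ 0.0065359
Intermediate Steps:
U(f, W) = 2 + f (U(f, W) = (f - 1) + 3 = (-1 + f) + 3 = 2 + f)
p(N) = N²
t = 9 (t = -(2 - 11) = -1*(-9) = 9)
1/(t + p(-12)) = 1/(9 + (-12)²) = 1/(9 + 144) = 1/153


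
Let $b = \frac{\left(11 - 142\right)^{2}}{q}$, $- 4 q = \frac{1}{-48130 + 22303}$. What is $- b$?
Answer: $-1772868588$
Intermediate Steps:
$q = \frac{1}{103308}$ ($q = - \frac{1}{4 \left(-48130 + 22303\right)} = - \frac{1}{4 \left(-25827\right)} = \left(- \frac{1}{4}\right) \left(- \frac{1}{25827}\right) = \frac{1}{103308} \approx 9.6798 \cdot 10^{-6}$)
$b = 1772868588$ ($b = \left(11 - 142\right)^{2} \frac{1}{\frac{1}{103308}} = \left(-131\right)^{2} \cdot 103308 = 17161 \cdot 103308 = 1772868588$)
$- b = \left(-1\right) 1772868588 = -1772868588$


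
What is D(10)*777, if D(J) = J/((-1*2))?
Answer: -3885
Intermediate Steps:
D(J) = -J/2 (D(J) = J/(-2) = J*(-½) = -J/2)
D(10)*777 = -½*10*777 = -5*777 = -3885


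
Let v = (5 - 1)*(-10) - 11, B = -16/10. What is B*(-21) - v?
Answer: 423/5 ≈ 84.600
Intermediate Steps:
B = -8/5 (B = -16*⅒ = -8/5 ≈ -1.6000)
v = -51 (v = 4*(-10) - 11 = -40 - 11 = -51)
B*(-21) - v = -8/5*(-21) - 1*(-51) = 168/5 + 51 = 423/5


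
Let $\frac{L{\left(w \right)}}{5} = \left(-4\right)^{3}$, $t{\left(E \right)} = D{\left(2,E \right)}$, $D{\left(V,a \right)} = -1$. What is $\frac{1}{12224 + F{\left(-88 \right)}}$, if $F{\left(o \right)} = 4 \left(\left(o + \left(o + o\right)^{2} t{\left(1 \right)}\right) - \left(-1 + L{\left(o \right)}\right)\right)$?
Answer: $- \frac{1}{110748} \approx -9.0295 \cdot 10^{-6}$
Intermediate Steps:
$t{\left(E \right)} = -1$
$L{\left(w \right)} = -320$ ($L{\left(w \right)} = 5 \left(-4\right)^{3} = 5 \left(-64\right) = -320$)
$F{\left(o \right)} = 1284 - 16 o^{2} + 4 o$ ($F{\left(o \right)} = 4 \left(\left(o + \left(o + o\right)^{2} \left(-1\right)\right) + \left(1 - -320\right)\right) = 4 \left(\left(o + \left(2 o\right)^{2} \left(-1\right)\right) + \left(1 + 320\right)\right) = 4 \left(\left(o + 4 o^{2} \left(-1\right)\right) + 321\right) = 4 \left(\left(o - 4 o^{2}\right) + 321\right) = 4 \left(321 + o - 4 o^{2}\right) = 1284 - 16 o^{2} + 4 o$)
$\frac{1}{12224 + F{\left(-88 \right)}} = \frac{1}{12224 + \left(1284 - 16 \left(-88\right)^{2} + 4 \left(-88\right)\right)} = \frac{1}{12224 - 122972} = \frac{1}{-110748} = - \frac{1}{110748}$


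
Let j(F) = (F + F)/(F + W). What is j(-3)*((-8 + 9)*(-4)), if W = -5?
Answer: -3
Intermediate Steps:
j(F) = 2*F/(-5 + F) (j(F) = (F + F)/(F - 5) = (2*F)/(-5 + F) = 2*F/(-5 + F))
j(-3)*((-8 + 9)*(-4)) = (2*(-3)/(-5 - 3))*((-8 + 9)*(-4)) = (2*(-3)/(-8))*(1*(-4)) = (2*(-3)*(-⅛))*(-4) = (¾)*(-4) = -3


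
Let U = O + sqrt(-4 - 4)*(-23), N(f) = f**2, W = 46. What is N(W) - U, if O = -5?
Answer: 2121 + 46*I*sqrt(2) ≈ 2121.0 + 65.054*I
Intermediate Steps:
U = -5 - 46*I*sqrt(2) (U = -5 + sqrt(-4 - 4)*(-23) = -5 + sqrt(-8)*(-23) = -5 + (2*I*sqrt(2))*(-23) = -5 - 46*I*sqrt(2) ≈ -5.0 - 65.054*I)
N(W) - U = 46**2 - (-5 - 46*I*sqrt(2)) = 2116 + (5 + 46*I*sqrt(2)) = 2121 + 46*I*sqrt(2)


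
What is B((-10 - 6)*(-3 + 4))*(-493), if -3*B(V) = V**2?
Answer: 126208/3 ≈ 42069.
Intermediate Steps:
B(V) = -V**2/3
B((-10 - 6)*(-3 + 4))*(-493) = -(-10 - 6)**2*(-3 + 4)**2/3*(-493) = -(-16*1)**2/3*(-493) = -1/3*(-16)**2*(-493) = -1/3*256*(-493) = -256/3*(-493) = 126208/3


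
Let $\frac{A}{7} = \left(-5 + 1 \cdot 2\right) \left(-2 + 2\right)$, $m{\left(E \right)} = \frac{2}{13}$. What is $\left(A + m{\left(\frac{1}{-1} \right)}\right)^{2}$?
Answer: $\frac{4}{169} \approx 0.023669$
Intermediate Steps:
$m{\left(E \right)} = \frac{2}{13}$ ($m{\left(E \right)} = 2 \cdot \frac{1}{13} = \frac{2}{13}$)
$A = 0$ ($A = 7 \left(-5 + 1 \cdot 2\right) \left(-2 + 2\right) = 7 \left(-5 + 2\right) 0 = 7 \left(\left(-3\right) 0\right) = 7 \cdot 0 = 0$)
$\left(A + m{\left(\frac{1}{-1} \right)}\right)^{2} = \left(0 + \frac{2}{13}\right)^{2} = \left(\frac{2}{13}\right)^{2} = \frac{4}{169}$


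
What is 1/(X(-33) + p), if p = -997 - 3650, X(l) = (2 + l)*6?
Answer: -1/4833 ≈ -0.00020691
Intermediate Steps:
X(l) = 12 + 6*l
p = -4647
1/(X(-33) + p) = 1/((12 + 6*(-33)) - 4647) = 1/((12 - 198) - 4647) = 1/(-186 - 4647) = 1/(-4833) = -1/4833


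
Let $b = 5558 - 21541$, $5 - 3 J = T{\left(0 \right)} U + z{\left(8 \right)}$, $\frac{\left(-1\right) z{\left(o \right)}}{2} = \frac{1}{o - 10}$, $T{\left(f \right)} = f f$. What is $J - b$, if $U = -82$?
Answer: $\frac{47953}{3} \approx 15984.0$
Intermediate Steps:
$T{\left(f \right)} = f^{2}$
$z{\left(o \right)} = - \frac{2}{-10 + o}$ ($z{\left(o \right)} = - \frac{2}{o - 10} = - \frac{2}{-10 + o}$)
$J = \frac{4}{3}$ ($J = \frac{5}{3} - \frac{0^{2} \left(-82\right) - \frac{2}{-10 + 8}}{3} = \frac{5}{3} - \frac{0 \left(-82\right) - \frac{2}{-2}}{3} = \frac{5}{3} - \frac{0 - -1}{3} = \frac{5}{3} - \frac{0 + 1}{3} = \frac{5}{3} - \frac{1}{3} = \frac{4}{3} \approx 1.3333$)
$b = -15983$ ($b = 5558 - 21541 = -15983$)
$J - b = \frac{4}{3} - -15983 = \frac{4}{3} + 15983 = \frac{47953}{3}$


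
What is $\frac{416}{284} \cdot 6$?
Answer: $\frac{624}{71} \approx 8.7887$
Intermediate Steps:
$\frac{416}{284} \cdot 6 = 416 \cdot \frac{1}{284} \cdot 6 = \frac{104}{71} \cdot 6 = \frac{624}{71}$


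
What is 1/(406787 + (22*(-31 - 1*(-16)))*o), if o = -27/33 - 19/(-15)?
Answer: 1/406639 ≈ 2.4592e-6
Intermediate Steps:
o = 74/165 (o = -27*1/33 - 19*(-1/15) = -9/11 + 19/15 = 74/165 ≈ 0.44848)
1/(406787 + (22*(-31 - 1*(-16)))*o) = 1/(406787 + (22*(-31 - 1*(-16)))*(74/165)) = 1/(406787 + (22*(-31 + 16))*(74/165)) = 1/(406787 + (22*(-15))*(74/165)) = 1/(406787 - 330*74/165) = 1/(406787 - 148) = 1/406639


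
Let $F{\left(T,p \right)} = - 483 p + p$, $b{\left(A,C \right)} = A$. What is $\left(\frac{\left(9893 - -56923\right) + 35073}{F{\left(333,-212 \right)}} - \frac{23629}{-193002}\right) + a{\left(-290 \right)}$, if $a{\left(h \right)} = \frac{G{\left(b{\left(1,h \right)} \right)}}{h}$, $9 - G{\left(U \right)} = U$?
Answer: $\frac{1561304839529}{1429824436680} \approx 1.092$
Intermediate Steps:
$G{\left(U \right)} = 9 - U$
$a{\left(h \right)} = \frac{8}{h}$ ($a{\left(h \right)} = \frac{9 - 1}{h} = \frac{8}{h}$)
$F{\left(T,p \right)} = - 482 p$
$\left(\frac{\left(9893 - -56923\right) + 35073}{F{\left(333,-212 \right)}} - \frac{23629}{-193002}\right) + a{\left(-290 \right)} = \left(\frac{\left(9893 - -56923\right) + 35073}{\left(-482\right) \left(-212\right)} - \frac{23629}{-193002}\right) + \frac{8}{-290} = \left(\frac{\left(9893 + 56923\right) + 35073}{102184} - - \frac{23629}{193002}\right) + 8 \left(- \frac{1}{290}\right) = \left(\left(66816 + 35073\right) \frac{1}{102184} + \frac{23629}{193002}\right) - \frac{4}{145} = \left(101889 \cdot \frac{1}{102184} + \frac{23629}{193002}\right) - \frac{4}{145} = \left(\frac{101889}{102184} + \frac{23629}{193002}\right) - \frac{4}{145} = \frac{11039643257}{9860858184} - \frac{4}{145} = \frac{1561304839529}{1429824436680}$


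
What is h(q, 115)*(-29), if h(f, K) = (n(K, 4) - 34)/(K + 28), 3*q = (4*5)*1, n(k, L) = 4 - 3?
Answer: 87/13 ≈ 6.6923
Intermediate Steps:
n(k, L) = 1
q = 20/3 (q = ((4*5)*1)/3 = (20*1)/3 = (1/3)*20 = 20/3 ≈ 6.6667)
h(f, K) = -33/(28 + K) (h(f, K) = (1 - 34)/(K + 28) = -33/(28 + K))
h(q, 115)*(-29) = -33/(28 + 115)*(-29) = -33/143*(-29) = -33*1/143*(-29) = -3/13*(-29) = 87/13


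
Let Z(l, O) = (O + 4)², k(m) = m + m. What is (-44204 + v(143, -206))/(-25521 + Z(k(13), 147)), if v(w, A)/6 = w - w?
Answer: 11051/680 ≈ 16.251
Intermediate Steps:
v(w, A) = 0 (v(w, A) = 6*(w - w) = 6*0 = 0)
k(m) = 2*m
Z(l, O) = (4 + O)²
(-44204 + v(143, -206))/(-25521 + Z(k(13), 147)) = (-44204 + 0)/(-25521 + (4 + 147)²) = -44204/(-25521 + 151²) = -44204/(-25521 + 22801) = -44204/(-2720) = -44204*(-1/2720) = 11051/680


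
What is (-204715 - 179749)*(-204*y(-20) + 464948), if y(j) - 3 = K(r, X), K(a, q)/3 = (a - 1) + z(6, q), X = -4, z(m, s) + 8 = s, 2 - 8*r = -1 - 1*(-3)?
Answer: -181579271488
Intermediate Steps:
r = 0 (r = 1/4 - (-1 - 1*(-3))/8 = 1/4 - (-1 + 3)/8 = 1/4 - 1/8*2 = 1/4 - 1/4 = 0)
z(m, s) = -8 + s
K(a, q) = -27 + 3*a + 3*q (K(a, q) = 3*((a - 1) + (-8 + q)) = 3*((-1 + a) + (-8 + q)) = 3*(-9 + a + q) = -27 + 3*a + 3*q)
y(j) = -36 (y(j) = 3 + (-27 + 3*0 + 3*(-4)) = 3 + (-27 + 0 - 12) = 3 - 39 = -36)
(-204715 - 179749)*(-204*y(-20) + 464948) = (-204715 - 179749)*(-204*(-36) + 464948) = -384464*(7344 + 464948) = -384464*472292 = -181579271488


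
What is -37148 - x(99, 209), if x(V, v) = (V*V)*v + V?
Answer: -2085656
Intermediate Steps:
x(V, v) = V + v*V² (x(V, v) = V²*v + V = v*V² + V = V + v*V²)
-37148 - x(99, 209) = -37148 - 99*(1 + 99*209) = -37148 - 99*(1 + 20691) = -37148 - 99*20692 = -37148 - 1*2048508 = -37148 - 2048508 = -2085656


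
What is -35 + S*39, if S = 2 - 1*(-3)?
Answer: 160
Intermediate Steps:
S = 5 (S = 2 + 3 = 5)
-35 + S*39 = -35 + 5*39 = -35 + 195 = 160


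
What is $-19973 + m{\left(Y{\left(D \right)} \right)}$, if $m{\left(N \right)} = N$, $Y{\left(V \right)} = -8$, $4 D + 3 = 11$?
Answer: $-19981$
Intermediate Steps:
$D = 2$ ($D = - \frac{3}{4} + \frac{1}{4} \cdot 11 = - \frac{3}{4} + \frac{11}{4} = 2$)
$-19973 + m{\left(Y{\left(D \right)} \right)} = -19973 - 8 = -19981$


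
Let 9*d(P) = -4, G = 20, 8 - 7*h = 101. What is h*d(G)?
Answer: 124/21 ≈ 5.9048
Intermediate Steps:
h = -93/7 (h = 8/7 - ⅐*101 = 8/7 - 101/7 = -93/7 ≈ -13.286)
d(P) = -4/9 (d(P) = (⅑)*(-4) = -4/9)
h*d(G) = -93/7*(-4/9) = 124/21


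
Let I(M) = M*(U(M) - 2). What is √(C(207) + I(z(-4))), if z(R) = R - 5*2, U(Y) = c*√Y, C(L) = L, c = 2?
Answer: √(235 - 28*I*√14) ≈ 15.689 - 3.3388*I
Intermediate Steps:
U(Y) = 2*√Y
z(R) = -10 + R (z(R) = R - 10 = -10 + R)
I(M) = M*(-2 + 2*√M) (I(M) = M*(2*√M - 2) = M*(-2 + 2*√M))
√(C(207) + I(z(-4))) = √(207 + (-2*(-10 - 4) + 2*(-10 - 4)^(3/2))) = √(207 + (-2*(-14) + 2*(-14)^(3/2))) = √(207 + (28 + 2*(-14*I*√14))) = √(207 + (28 - 28*I*√14)) = √(235 - 28*I*√14)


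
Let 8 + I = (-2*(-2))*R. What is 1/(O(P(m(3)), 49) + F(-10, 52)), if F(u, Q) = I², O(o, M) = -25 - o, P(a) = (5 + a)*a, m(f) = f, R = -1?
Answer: 1/95 ≈ 0.010526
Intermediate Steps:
P(a) = a*(5 + a)
I = -12 (I = -8 - 2*(-2)*(-1) = -8 + 4*(-1) = -8 - 4 = -12)
F(u, Q) = 144 (F(u, Q) = (-12)² = 144)
1/(O(P(m(3)), 49) + F(-10, 52)) = 1/((-25 - 3*(5 + 3)) + 144) = 1/((-25 - 3*8) + 144) = 1/((-25 - 1*24) + 144) = 1/((-25 - 24) + 144) = 1/(-49 + 144) = 1/95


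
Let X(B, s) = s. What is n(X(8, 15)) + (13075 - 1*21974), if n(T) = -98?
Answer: -8997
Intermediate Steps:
n(X(8, 15)) + (13075 - 1*21974) = -98 + (13075 - 1*21974) = -98 + (13075 - 21974) = -98 - 8899 = -8997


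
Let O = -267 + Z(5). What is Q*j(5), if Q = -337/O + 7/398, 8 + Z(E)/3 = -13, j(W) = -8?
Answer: -272872/32835 ≈ -8.3104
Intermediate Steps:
Z(E) = -63 (Z(E) = -24 + 3*(-13) = -24 - 39 = -63)
O = -330 (O = -267 - 63 = -330)
Q = 34109/32835 (Q = -337/(-330) + 7/398 = -337*(-1/330) + 7*(1/398) = 337/330 + 7/398 = 34109/32835 ≈ 1.0388)
Q*j(5) = (34109/32835)*(-8) = -272872/32835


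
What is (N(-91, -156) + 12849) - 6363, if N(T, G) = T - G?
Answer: 6551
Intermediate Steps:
(N(-91, -156) + 12849) - 6363 = ((-91 - 1*(-156)) + 12849) - 6363 = ((-91 + 156) + 12849) - 6363 = (65 + 12849) - 6363 = 12914 - 6363 = 6551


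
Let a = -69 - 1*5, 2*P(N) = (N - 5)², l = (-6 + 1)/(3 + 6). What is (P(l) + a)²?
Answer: 22505536/6561 ≈ 3430.2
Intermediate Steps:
l = -5/9 ≈ -0.55556
P(N) = (-5 + N)²/2 (P(N) = (N - 5)²/2 = (-5 + N)²/2)
a = -74 (a = -69 - 5 = -74)
(P(l) + a)² = ((-5 - 5/9)²/2 - 74)² = ((-50/9)²/2 - 74)² = ((½)*(2500/81) - 74)² = (1250/81 - 74)² = (-4744/81)² = 22505536/6561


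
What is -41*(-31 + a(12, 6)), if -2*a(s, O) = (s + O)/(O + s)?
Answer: 2583/2 ≈ 1291.5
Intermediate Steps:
a(s, O) = -½ (a(s, O) = -(s + O)/(2*(O + s)) = -(O + s)/(2*(O + s)) = -½*1 = -½)
-41*(-31 + a(12, 6)) = -41*(-31 - ½) = -41*(-63/2) = 2583/2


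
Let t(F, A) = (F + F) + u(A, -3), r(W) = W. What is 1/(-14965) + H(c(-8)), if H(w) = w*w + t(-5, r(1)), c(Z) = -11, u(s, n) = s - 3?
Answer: 1631184/14965 ≈ 109.00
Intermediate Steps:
u(s, n) = -3 + s
t(F, A) = -3 + A + 2*F (t(F, A) = (F + F) + (-3 + A) = 2*F + (-3 + A) = -3 + A + 2*F)
H(w) = -12 + w² (H(w) = w*w + (-3 + 1 + 2*(-5)) = w² + (-3 + 1 - 10) = w² - 12 = -12 + w²)
1/(-14965) + H(c(-8)) = 1/(-14965) + (-12 + (-11)²) = -1/14965 + (-12 + 121) = -1/14965 + 109 = 1631184/14965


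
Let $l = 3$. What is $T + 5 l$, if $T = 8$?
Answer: $23$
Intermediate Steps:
$T + 5 l = 8 + 5 \cdot 3 = 8 + 15 = 23$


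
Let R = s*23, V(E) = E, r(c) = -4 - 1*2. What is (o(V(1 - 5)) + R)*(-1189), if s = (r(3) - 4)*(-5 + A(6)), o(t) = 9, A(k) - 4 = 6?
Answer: 1356649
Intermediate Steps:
A(k) = 10 (A(k) = 4 + 6 = 10)
r(c) = -6 (r(c) = -4 - 2 = -6)
s = -50 (s = (-6 - 4)*(-5 + 10) = -10*5 = -50)
R = -1150 (R = -50*23 = -1150)
(o(V(1 - 5)) + R)*(-1189) = (9 - 1150)*(-1189) = -1141*(-1189) = 1356649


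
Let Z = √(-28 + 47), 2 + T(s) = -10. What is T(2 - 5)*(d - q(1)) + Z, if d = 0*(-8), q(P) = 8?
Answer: 96 + √19 ≈ 100.36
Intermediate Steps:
d = 0
T(s) = -12 (T(s) = -2 - 10 = -12)
Z = √19 ≈ 4.3589
T(2 - 5)*(d - q(1)) + Z = -12*(0 - 1*8) + √19 = -12*(0 - 8) + √19 = -12*(-8) + √19 = 96 + √19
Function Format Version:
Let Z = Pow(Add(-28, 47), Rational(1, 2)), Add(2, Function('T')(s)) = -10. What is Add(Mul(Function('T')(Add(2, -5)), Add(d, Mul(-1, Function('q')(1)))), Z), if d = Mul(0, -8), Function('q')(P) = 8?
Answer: Add(96, Pow(19, Rational(1, 2))) ≈ 100.36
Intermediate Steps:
d = 0
Function('T')(s) = -12 (Function('T')(s) = Add(-2, -10) = -12)
Z = Pow(19, Rational(1, 2)) ≈ 4.3589
Add(Mul(Function('T')(Add(2, -5)), Add(d, Mul(-1, Function('q')(1)))), Z) = Add(Mul(-12, Add(0, Mul(-1, 8))), Pow(19, Rational(1, 2))) = Add(Mul(-12, Add(0, -8)), Pow(19, Rational(1, 2))) = Add(Mul(-12, -8), Pow(19, Rational(1, 2))) = Add(96, Pow(19, Rational(1, 2)))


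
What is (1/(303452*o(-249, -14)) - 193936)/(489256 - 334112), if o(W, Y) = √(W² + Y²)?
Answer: -24242/19393 + √37/71418474502496 ≈ -1.2500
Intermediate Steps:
(1/(303452*o(-249, -14)) - 193936)/(489256 - 334112) = (1/(303452*(√((-249)² + (-14)²))) - 193936)/(489256 - 334112) = (1/(303452*(√(62001 + 196))) - 193936)/155144 = (1/(303452*(√62197)) - 193936)*(1/155144) = (1/(303452*((41*√37))) - 193936)*(1/155144) = ((√37/1517)/303452 - 193936)*(1/155144) = (√37/460336684 - 193936)*(1/155144) = (-193936 + √37/460336684)*(1/155144) = -24242/19393 + √37/71418474502496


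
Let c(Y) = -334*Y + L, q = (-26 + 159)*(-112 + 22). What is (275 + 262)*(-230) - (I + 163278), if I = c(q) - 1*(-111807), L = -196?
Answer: -4396379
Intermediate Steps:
q = -11970 (q = 133*(-90) = -11970)
c(Y) = -196 - 334*Y (c(Y) = -334*Y - 196 = -196 - 334*Y)
I = 4109591 (I = (-196 - 334*(-11970)) - 1*(-111807) = (-196 + 3997980) + 111807 = 3997784 + 111807 = 4109591)
(275 + 262)*(-230) - (I + 163278) = (275 + 262)*(-230) - (4109591 + 163278) = 537*(-230) - 1*4272869 = -123510 - 4272869 = -4396379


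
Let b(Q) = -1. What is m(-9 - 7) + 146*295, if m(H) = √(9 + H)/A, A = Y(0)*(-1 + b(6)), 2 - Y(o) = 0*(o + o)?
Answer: 43070 - I*√7/4 ≈ 43070.0 - 0.66144*I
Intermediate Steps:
Y(o) = 2 (Y(o) = 2 - 0*(o + o) = 2 - 0*2*o = 2 - 1*0 = 2 + 0 = 2)
A = -4 (A = 2*(-1 - 1) = 2*(-2) = -4)
m(H) = -√(9 + H)/4 (m(H) = √(9 + H)/(-4) = √(9 + H)*(-¼) = -√(9 + H)/4)
m(-9 - 7) + 146*295 = -√(9 + (-9 - 7))/4 + 146*295 = -√(9 - 16)/4 + 43070 = -I*√7/4 + 43070 = 43070 - I*√7/4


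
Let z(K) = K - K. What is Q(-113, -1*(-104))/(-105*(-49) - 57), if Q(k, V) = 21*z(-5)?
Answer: 0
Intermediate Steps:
z(K) = 0
Q(k, V) = 0 (Q(k, V) = 21*0 = 0)
Q(-113, -1*(-104))/(-105*(-49) - 57) = 0/(-105*(-49) - 57) = 0/(5145 - 57) = 0/5088 = 0*(1/5088) = 0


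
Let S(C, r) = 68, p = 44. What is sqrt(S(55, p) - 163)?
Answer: I*sqrt(95) ≈ 9.7468*I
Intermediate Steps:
sqrt(S(55, p) - 163) = sqrt(68 - 163) = sqrt(-95) = I*sqrt(95)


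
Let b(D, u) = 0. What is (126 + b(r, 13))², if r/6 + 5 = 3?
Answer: 15876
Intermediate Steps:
r = -12 (r = -30 + 6*3 = -30 + 18 = -12)
(126 + b(r, 13))² = (126 + 0)² = 126² = 15876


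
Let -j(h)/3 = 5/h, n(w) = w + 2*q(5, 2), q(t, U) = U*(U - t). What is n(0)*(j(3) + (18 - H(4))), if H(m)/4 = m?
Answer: 36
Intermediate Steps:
H(m) = 4*m
n(w) = -12 + w (n(w) = w + 2*(2*(2 - 1*5)) = w + 2*(2*(2 - 5)) = w + 2*(2*(-3)) = w + 2*(-6) = w - 12 = -12 + w)
j(h) = -15/h
n(0)*(j(3) + (18 - H(4))) = (-12 + 0)*(-15/3 + (18 - 4*4)) = -12*(-15*1/3 + (18 - 1*16)) = -12*(-5 + (18 - 16)) = -12*(-5 + 2) = -12*(-3) = 36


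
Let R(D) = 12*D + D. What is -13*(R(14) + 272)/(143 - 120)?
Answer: -5902/23 ≈ -256.61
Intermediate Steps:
R(D) = 13*D
-13*(R(14) + 272)/(143 - 120) = -13*(13*14 + 272)/(143 - 120) = -13*(182 + 272)/23 = -5902/23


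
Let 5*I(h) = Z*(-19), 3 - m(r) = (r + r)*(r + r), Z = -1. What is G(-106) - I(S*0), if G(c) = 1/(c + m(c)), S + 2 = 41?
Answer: -855898/225235 ≈ -3.8000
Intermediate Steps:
S = 39 (S = -2 + 41 = 39)
m(r) = 3 - 4*r**2 (m(r) = 3 - (r + r)*(r + r) = 3 - 2*r*2*r = 3 - 4*r**2)
G(c) = 1/(3 + c - 4*c**2) (G(c) = 1/(c + (3 - 4*c**2)) = 1/(3 + c - 4*c**2))
I(h) = 19/5 (I(h) = (-1*(-19))/5 = (1/5)*19 = 19/5)
G(-106) - I(S*0) = 1/(3 - 106 - 4*(-106)**2) - 1*19/5 = 1/(3 - 106 - 4*11236) - 19/5 = 1/(3 - 106 - 44944) - 19/5 = 1/(-45047) - 19/5 = -1/45047 - 19/5 = -855898/225235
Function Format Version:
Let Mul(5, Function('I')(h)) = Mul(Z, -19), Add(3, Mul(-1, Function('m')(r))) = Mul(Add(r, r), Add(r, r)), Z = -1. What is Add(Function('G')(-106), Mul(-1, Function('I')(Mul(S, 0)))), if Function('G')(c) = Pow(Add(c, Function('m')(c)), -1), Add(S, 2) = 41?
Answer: Rational(-855898, 225235) ≈ -3.8000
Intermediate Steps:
S = 39 (S = Add(-2, 41) = 39)
Function('m')(r) = Add(3, Mul(-4, Pow(r, 2))) (Function('m')(r) = Add(3, Mul(-1, Mul(Add(r, r), Add(r, r)))) = Add(3, Mul(-1, Mul(Mul(2, r), Mul(2, r)))) = Add(3, Mul(-1, Mul(4, Pow(r, 2)))) = Add(3, Mul(-4, Pow(r, 2))))
Function('G')(c) = Pow(Add(3, c, Mul(-4, Pow(c, 2))), -1) (Function('G')(c) = Pow(Add(c, Add(3, Mul(-4, Pow(c, 2)))), -1) = Pow(Add(3, c, Mul(-4, Pow(c, 2))), -1))
Function('I')(h) = Rational(19, 5) (Function('I')(h) = Mul(Rational(1, 5), Mul(-1, -19)) = Mul(Rational(1, 5), 19) = Rational(19, 5))
Add(Function('G')(-106), Mul(-1, Function('I')(Mul(S, 0)))) = Add(Pow(Add(3, -106, Mul(-4, Pow(-106, 2))), -1), Mul(-1, Rational(19, 5))) = Add(Pow(Add(3, -106, Mul(-4, 11236)), -1), Rational(-19, 5)) = Add(Pow(Add(3, -106, -44944), -1), Rational(-19, 5)) = Add(Pow(-45047, -1), Rational(-19, 5)) = Add(Rational(-1, 45047), Rational(-19, 5)) = Rational(-855898, 225235)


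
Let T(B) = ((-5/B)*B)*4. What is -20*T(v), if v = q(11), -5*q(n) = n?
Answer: 400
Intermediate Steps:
q(n) = -n/5
v = -11/5 (v = -1/5*11 = -11/5 ≈ -2.2000)
T(B) = -20 (T(B) = -5*4 = -20)
-20*T(v) = -20*(-20) = 400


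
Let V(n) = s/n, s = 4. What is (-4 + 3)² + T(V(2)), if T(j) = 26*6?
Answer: 157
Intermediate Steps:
V(n) = 4/n
T(j) = 156
(-4 + 3)² + T(V(2)) = (-4 + 3)² + 156 = (-1)² + 156 = 1 + 156 = 157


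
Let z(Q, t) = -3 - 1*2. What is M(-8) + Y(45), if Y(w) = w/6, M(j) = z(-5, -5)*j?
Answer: 95/2 ≈ 47.500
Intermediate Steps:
z(Q, t) = -5 (z(Q, t) = -3 - 2 = -5)
M(j) = -5*j
Y(w) = w/6 (Y(w) = w*(1/6) = w/6)
M(-8) + Y(45) = -5*(-8) + (1/6)*45 = 40 + 15/2 = 95/2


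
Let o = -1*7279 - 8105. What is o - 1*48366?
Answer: -63750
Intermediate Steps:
o = -15384 (o = -7279 - 8105 = -15384)
o - 1*48366 = -15384 - 1*48366 = -15384 - 48366 = -63750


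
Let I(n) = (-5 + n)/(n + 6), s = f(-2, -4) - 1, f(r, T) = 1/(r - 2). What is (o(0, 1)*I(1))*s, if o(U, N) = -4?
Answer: -20/7 ≈ -2.8571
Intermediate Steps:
f(r, T) = 1/(-2 + r)
s = -5/4 (s = 1/(-2 - 2) - 1 = 1/(-4) - 1 = -¼ - 1 = -5/4 ≈ -1.2500)
I(n) = (-5 + n)/(6 + n)
(o(0, 1)*I(1))*s = -4*(-5 + 1)/(6 + 1)*(-5/4) = -4*(-4)/7*(-5/4) = -4*(-4/7)*(-5/4) = (16/7)*(-5/4) = -20/7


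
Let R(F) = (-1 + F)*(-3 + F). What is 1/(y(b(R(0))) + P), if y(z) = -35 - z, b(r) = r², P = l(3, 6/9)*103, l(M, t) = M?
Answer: 1/265 ≈ 0.0037736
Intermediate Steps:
P = 309 (P = 3*103 = 309)
1/(y(b(R(0))) + P) = 1/((-35 - (3 + 0² - 4*0)²) + 309) = 1/((-35 - (3 + 0 + 0)²) + 309) = 1/((-35 - 1*3²) + 309) = 1/((-35 - 1*9) + 309) = 1/((-35 - 9) + 309) = 1/(-44 + 309) = 1/265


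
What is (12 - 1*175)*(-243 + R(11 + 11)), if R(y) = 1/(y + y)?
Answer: 1742633/44 ≈ 39605.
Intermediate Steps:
R(y) = 1/(2*y)
(12 - 1*175)*(-243 + R(11 + 11)) = (12 - 1*175)*(-243 + 1/(2*(11 + 11))) = (12 - 175)*(-243 + (½)/22) = -163*(-243 + (½)*(1/22)) = -163*(-243 + 1/44) = -163*(-10691/44) = 1742633/44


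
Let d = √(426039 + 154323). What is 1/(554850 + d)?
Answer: 92475/51309657023 - √580362/307857942138 ≈ 1.7998e-6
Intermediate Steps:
d = √580362 ≈ 761.81
1/(554850 + d) = 1/(554850 + √580362)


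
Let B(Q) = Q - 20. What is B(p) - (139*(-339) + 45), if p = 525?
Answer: 47581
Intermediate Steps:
B(Q) = -20 + Q
B(p) - (139*(-339) + 45) = (-20 + 525) - (139*(-339) + 45) = 505 - (-47121 + 45) = 505 - 1*(-47076) = 505 + 47076 = 47581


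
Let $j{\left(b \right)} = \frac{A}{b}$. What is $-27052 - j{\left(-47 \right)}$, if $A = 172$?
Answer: $- \frac{1271272}{47} \approx -27048.0$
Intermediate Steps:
$j{\left(b \right)} = \frac{172}{b}$
$-27052 - j{\left(-47 \right)} = -27052 - \frac{172}{-47} = -27052 - 172 \left(- \frac{1}{47}\right) = -27052 - - \frac{172}{47} = -27052 + \frac{172}{47} = - \frac{1271272}{47}$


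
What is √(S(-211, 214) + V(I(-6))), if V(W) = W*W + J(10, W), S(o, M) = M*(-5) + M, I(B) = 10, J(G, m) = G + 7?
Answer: I*√739 ≈ 27.185*I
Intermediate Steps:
J(G, m) = 7 + G
S(o, M) = -4*M (S(o, M) = -5*M + M = -4*M)
V(W) = 17 + W² (V(W) = W*W + (7 + 10) = W² + 17 = 17 + W²)
√(S(-211, 214) + V(I(-6))) = √(-4*214 + (17 + 10²)) = √(-856 + (17 + 100)) = √(-856 + 117) = √(-739) = I*√739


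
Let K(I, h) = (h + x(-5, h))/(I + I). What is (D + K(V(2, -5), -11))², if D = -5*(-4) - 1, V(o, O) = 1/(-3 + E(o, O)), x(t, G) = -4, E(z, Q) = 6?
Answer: 49/4 ≈ 12.250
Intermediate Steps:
V(o, O) = ⅓ (V(o, O) = 1/(-3 + 6) = 1/3 = ⅓)
D = 19 (D = 20 - 1 = 19)
K(I, h) = (-4 + h)/(2*I) (K(I, h) = (h - 4)/(I + I) = (-4 + h)/((2*I)) = (-4 + h)*(1/(2*I)) = (-4 + h)/(2*I))
(D + K(V(2, -5), -11))² = (19 + (-4 - 11)/(2*(⅓)))² = (19 + (½)*3*(-15))² = (19 - 45/2)² = (-7/2)² = 49/4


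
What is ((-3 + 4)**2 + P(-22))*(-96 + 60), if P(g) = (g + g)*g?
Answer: -34884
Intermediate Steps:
P(g) = 2*g**2 (P(g) = (2*g)*g = 2*g**2)
((-3 + 4)**2 + P(-22))*(-96 + 60) = ((-3 + 4)**2 + 2*(-22)**2)*(-96 + 60) = (1**2 + 2*484)*(-36) = (1 + 968)*(-36) = 969*(-36) = -34884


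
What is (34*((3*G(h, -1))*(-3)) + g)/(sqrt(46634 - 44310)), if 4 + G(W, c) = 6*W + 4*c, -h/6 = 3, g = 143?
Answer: 35639*sqrt(581)/1162 ≈ 739.28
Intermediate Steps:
h = -18 (h = -6*3 = -18)
G(W, c) = -4 + 4*c + 6*W (G(W, c) = -4 + (6*W + 4*c) = -4 + (4*c + 6*W) = -4 + 4*c + 6*W)
(34*((3*G(h, -1))*(-3)) + g)/(sqrt(46634 - 44310)) = (34*((3*(-4 + 4*(-1) + 6*(-18)))*(-3)) + 143)/(sqrt(46634 - 44310)) = (34*((3*(-4 - 4 - 108))*(-3)) + 143)/(sqrt(2324)) = (34*((3*(-116))*(-3)) + 143)/((2*sqrt(581))) = (34*(-348*(-3)) + 143)*(sqrt(581)/1162) = (34*1044 + 143)*(sqrt(581)/1162) = (35496 + 143)*(sqrt(581)/1162) = 35639*(sqrt(581)/1162) = 35639*sqrt(581)/1162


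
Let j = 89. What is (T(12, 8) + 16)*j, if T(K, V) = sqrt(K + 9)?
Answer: 1424 + 89*sqrt(21) ≈ 1831.8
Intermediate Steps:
T(K, V) = sqrt(9 + K)
(T(12, 8) + 16)*j = (sqrt(9 + 12) + 16)*89 = (sqrt(21) + 16)*89 = (16 + sqrt(21))*89 = 1424 + 89*sqrt(21)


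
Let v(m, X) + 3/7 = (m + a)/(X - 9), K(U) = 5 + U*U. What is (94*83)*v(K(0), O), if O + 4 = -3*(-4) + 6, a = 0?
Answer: 31208/7 ≈ 4458.3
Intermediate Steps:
O = 14 (O = -4 + (-3*(-4) + 6) = -4 + (12 + 6) = -4 + 18 = 14)
K(U) = 5 + U**2
v(m, X) = -3/7 + m/(-9 + X) (v(m, X) = -3/7 + (m + 0)/(X - 9) = -3/7 + m/(-9 + X))
(94*83)*v(K(0), O) = (94*83)*((27 - 3*14 + 7*(5 + 0**2))/(7*(-9 + 14))) = 7802*((1/7)*(27 - 42 + 7*(5 + 0))/5) = 7802*((1/7)*(1/5)*(27 - 42 + 7*5)) = 7802*((1/7)*(1/5)*(27 - 42 + 35)) = 7802*((1/7)*(1/5)*20) = 7802*(4/7) = 31208/7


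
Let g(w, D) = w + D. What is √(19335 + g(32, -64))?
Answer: √19303 ≈ 138.94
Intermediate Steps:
g(w, D) = D + w
√(19335 + g(32, -64)) = √(19335 + (-64 + 32)) = √(19335 - 32) = √19303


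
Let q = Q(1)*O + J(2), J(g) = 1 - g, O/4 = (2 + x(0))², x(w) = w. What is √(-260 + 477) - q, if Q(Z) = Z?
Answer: -15 + √217 ≈ -0.26908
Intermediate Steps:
O = 16 (O = 4*(2 + 0)² = 4*2² = 4*4 = 16)
q = 15 (q = 1*16 + (1 - 1*2) = 16 + (1 - 2) = 16 - 1 = 15)
√(-260 + 477) - q = √(-260 + 477) - 1*15 = √217 - 15 = -15 + √217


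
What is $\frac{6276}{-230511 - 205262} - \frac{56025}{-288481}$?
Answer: $\frac{22603675569}{125712230813} \approx 0.1798$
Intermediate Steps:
$\frac{6276}{-230511 - 205262} - \frac{56025}{-288481} = \frac{6276}{-230511 - 205262} - - \frac{56025}{288481} = \frac{6276}{-435773} + \frac{56025}{288481} = 6276 \left(- \frac{1}{435773}\right) + \frac{56025}{288481} = - \frac{6276}{435773} + \frac{56025}{288481} = \frac{22603675569}{125712230813}$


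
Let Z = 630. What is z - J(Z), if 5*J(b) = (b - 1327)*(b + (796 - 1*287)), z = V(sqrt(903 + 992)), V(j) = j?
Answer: 793883/5 + sqrt(1895) ≈ 1.5882e+5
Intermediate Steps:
z = sqrt(1895) (z = sqrt(903 + 992) = sqrt(1895) ≈ 43.532)
J(b) = (-1327 + b)*(509 + b)/5 (J(b) = ((b - 1327)*(b + (796 - 1*287)))/5 = ((-1327 + b)*(b + (796 - 287)))/5 = ((-1327 + b)*(b + 509))/5 = ((-1327 + b)*(509 + b))/5 = (-1327 + b)*(509 + b)/5)
z - J(Z) = sqrt(1895) - (-675443/5 - 818/5*630 + (1/5)*630**2) = sqrt(1895) - (-675443/5 - 103068 + (1/5)*396900) = sqrt(1895) - (-675443/5 - 103068 + 79380) = sqrt(1895) - 1*(-793883/5) = sqrt(1895) + 793883/5 = 793883/5 + sqrt(1895)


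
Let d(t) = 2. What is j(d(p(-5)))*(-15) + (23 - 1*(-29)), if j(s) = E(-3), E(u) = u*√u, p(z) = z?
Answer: 52 + 45*I*√3 ≈ 52.0 + 77.942*I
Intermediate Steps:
E(u) = u^(3/2)
j(s) = -3*I*√3 (j(s) = (-3)^(3/2) = -3*I*√3)
j(d(p(-5)))*(-15) + (23 - 1*(-29)) = -3*I*√3*(-15) + (23 - 1*(-29)) = 45*I*√3 + (23 + 29) = 45*I*√3 + 52 = 52 + 45*I*√3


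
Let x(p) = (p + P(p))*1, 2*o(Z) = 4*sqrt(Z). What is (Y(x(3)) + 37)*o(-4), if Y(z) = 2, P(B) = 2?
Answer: 156*I ≈ 156.0*I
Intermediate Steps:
o(Z) = 2*sqrt(Z) (o(Z) = (4*sqrt(Z))/2 = 2*sqrt(Z))
x(p) = 2 + p (x(p) = (p + 2)*1 = (2 + p)*1 = 2 + p)
(Y(x(3)) + 37)*o(-4) = (2 + 37)*(2*sqrt(-4)) = 39*(2*(2*I)) = 39*(4*I) = 156*I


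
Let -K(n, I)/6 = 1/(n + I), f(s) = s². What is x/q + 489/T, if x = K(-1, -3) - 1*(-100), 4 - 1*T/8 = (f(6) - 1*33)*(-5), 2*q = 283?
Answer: 169243/43016 ≈ 3.9344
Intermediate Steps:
q = 283/2 (q = (½)*283 = 283/2 ≈ 141.50)
K(n, I) = -6/(I + n) (K(n, I) = -6/(n + I) = -6/(I + n))
T = 152 (T = 32 - 8*(6² - 1*33)*(-5) = 32 - 8*(36 - 33)*(-5) = 32 - 24*(-5) = 32 - 8*(-15) = 32 + 120 = 152)
x = 203/2 (x = -6/(-3 - 1) - 1*(-100) = -6/(-4) + 100 = -6*(-¼) + 100 = 3/2 + 100 = 203/2 ≈ 101.50)
x/q + 489/T = 203/(2*(283/2)) + 489/152 = (203/2)*(2/283) + 489*(1/152) = 203/283 + 489/152 = 169243/43016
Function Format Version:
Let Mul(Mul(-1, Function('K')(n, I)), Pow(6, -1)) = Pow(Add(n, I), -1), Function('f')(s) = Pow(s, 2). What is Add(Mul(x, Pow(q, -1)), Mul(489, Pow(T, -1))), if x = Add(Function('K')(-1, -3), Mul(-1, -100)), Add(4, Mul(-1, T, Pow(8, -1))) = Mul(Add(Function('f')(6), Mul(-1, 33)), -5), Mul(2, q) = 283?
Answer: Rational(169243, 43016) ≈ 3.9344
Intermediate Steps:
q = Rational(283, 2) (q = Mul(Rational(1, 2), 283) = Rational(283, 2) ≈ 141.50)
Function('K')(n, I) = Mul(-6, Pow(Add(I, n), -1)) (Function('K')(n, I) = Mul(-6, Pow(Add(n, I), -1)) = Mul(-6, Pow(Add(I, n), -1)))
T = 152 (T = Add(32, Mul(-8, Mul(Add(Pow(6, 2), Mul(-1, 33)), -5))) = Add(32, Mul(-8, Mul(Add(36, -33), -5))) = Add(32, Mul(-8, Mul(3, -5))) = Add(32, Mul(-8, -15)) = Add(32, 120) = 152)
x = Rational(203, 2) (x = Add(Mul(-6, Pow(Add(-3, -1), -1)), Mul(-1, -100)) = Add(Mul(-6, Pow(-4, -1)), 100) = Add(Mul(-6, Rational(-1, 4)), 100) = Add(Rational(3, 2), 100) = Rational(203, 2) ≈ 101.50)
Add(Mul(x, Pow(q, -1)), Mul(489, Pow(T, -1))) = Add(Mul(Rational(203, 2), Pow(Rational(283, 2), -1)), Mul(489, Pow(152, -1))) = Add(Mul(Rational(203, 2), Rational(2, 283)), Mul(489, Rational(1, 152))) = Add(Rational(203, 283), Rational(489, 152)) = Rational(169243, 43016)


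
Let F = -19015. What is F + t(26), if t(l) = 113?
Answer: -18902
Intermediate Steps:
F + t(26) = -19015 + 113 = -18902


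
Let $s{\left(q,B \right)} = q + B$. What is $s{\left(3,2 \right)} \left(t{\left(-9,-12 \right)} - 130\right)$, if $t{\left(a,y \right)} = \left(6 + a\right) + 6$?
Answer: $-635$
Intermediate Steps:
$s{\left(q,B \right)} = B + q$
$t{\left(a,y \right)} = 12 + a$
$s{\left(3,2 \right)} \left(t{\left(-9,-12 \right)} - 130\right) = \left(2 + 3\right) \left(\left(12 - 9\right) - 130\right) = 5 \left(3 - 130\right) = 5 \left(-127\right) = -635$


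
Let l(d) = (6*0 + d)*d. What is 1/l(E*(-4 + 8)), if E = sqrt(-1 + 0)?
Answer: -1/16 ≈ -0.062500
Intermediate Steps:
E = I (E = sqrt(-1) = I ≈ 1.0*I)
l(d) = d**2 (l(d) = (0 + d)*d = d*d = d**2)
1/l(E*(-4 + 8)) = 1/((I*(-4 + 8))**2) = 1/((I*4)**2) = 1/((4*I)**2) = 1/(-16) = -1/16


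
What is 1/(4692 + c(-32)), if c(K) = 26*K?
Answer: 1/3860 ≈ 0.00025907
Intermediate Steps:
1/(4692 + c(-32)) = 1/(4692 + 26*(-32)) = 1/(4692 - 832) = 1/3860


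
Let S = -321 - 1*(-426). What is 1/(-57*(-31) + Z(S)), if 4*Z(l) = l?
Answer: 4/7173 ≈ 0.00055765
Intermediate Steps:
S = 105 (S = -321 + 426 = 105)
Z(l) = l/4
1/(-57*(-31) + Z(S)) = 1/(-57*(-31) + (¼)*105) = 1/(1767 + 105/4) = 1/(7173/4) = 4/7173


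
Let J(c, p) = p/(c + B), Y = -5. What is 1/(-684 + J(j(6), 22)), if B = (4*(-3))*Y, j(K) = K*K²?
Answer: -138/94381 ≈ -0.0014622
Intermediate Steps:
j(K) = K³
B = 60 (B = (4*(-3))*(-5) = -12*(-5) = 60)
J(c, p) = p/(60 + c) (J(c, p) = p/(c + 60) = p/(60 + c))
1/(-684 + J(j(6), 22)) = 1/(-684 + 22/(60 + 6³)) = 1/(-684 + 22/(60 + 216)) = 1/(-684 + 22/276) = 1/(-684 + 22*(1/276)) = 1/(-684 + 11/138) = 1/(-94381/138) = -138/94381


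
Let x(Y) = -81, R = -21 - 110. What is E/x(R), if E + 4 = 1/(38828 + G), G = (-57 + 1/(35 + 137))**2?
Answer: 4979115860/100827695241 ≈ 0.049382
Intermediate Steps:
R = -131
G = 96098809/29584 (G = (-57 + 1/172)**2 = (-9803/172)**2 = 96098809/29584 ≈ 3248.3)
E = -4979115860/1244786361 (E = -4 + 1/(38828 + 96098809/29584) = -4 + 1/(1244786361/29584) = -4 + 29584/1244786361 = -4979115860/1244786361 ≈ -4.0000)
E/x(R) = -4979115860/1244786361/(-81) = -4979115860/1244786361*(-1/81) = 4979115860/100827695241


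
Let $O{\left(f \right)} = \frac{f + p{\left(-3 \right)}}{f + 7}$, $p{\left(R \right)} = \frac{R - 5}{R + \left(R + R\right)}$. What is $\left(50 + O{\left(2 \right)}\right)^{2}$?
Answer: $\frac{16613776}{6561} \approx 2532.2$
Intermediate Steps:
$p{\left(R \right)} = \frac{-5 + R}{3 R}$ ($p{\left(R \right)} = \frac{-5 + R}{R + 2 R} = \frac{-5 + R}{3 R}$)
$O{\left(f \right)} = \frac{\frac{8}{9} + f}{7 + f}$ ($O{\left(f \right)} = \frac{f + \frac{-5 - 3}{3 \left(-3\right)}}{f + 7} = \frac{f + \frac{1}{3} \left(- \frac{1}{3}\right) \left(-8\right)}{7 + f} = \frac{f + \frac{8}{9}}{7 + f} = \frac{\frac{8}{9} + f}{7 + f}$)
$\left(50 + O{\left(2 \right)}\right)^{2} = \left(50 + \frac{\frac{8}{9} + 2}{7 + 2}\right)^{2} = \left(50 + \frac{1}{9} \cdot \frac{26}{9}\right)^{2} = \left(50 + \frac{26}{81}\right)^{2} = \left(\frac{4076}{81}\right)^{2} = \frac{16613776}{6561}$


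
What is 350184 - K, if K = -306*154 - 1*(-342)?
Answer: 396966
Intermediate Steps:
K = -46782 (K = -47124 + 342 = -46782)
350184 - K = 350184 - 1*(-46782) = 350184 + 46782 = 396966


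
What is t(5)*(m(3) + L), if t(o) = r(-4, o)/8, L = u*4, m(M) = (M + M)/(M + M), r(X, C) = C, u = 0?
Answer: 5/8 ≈ 0.62500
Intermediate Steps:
m(M) = 1 (m(M) = (2*M)/((2*M)) = (2*M)*(1/(2*M)) = 1)
L = 0 (L = 0*4 = 0)
t(o) = o/8
t(5)*(m(3) + L) = ((⅛)*5)*(1 + 0) = (5/8)*1 = 5/8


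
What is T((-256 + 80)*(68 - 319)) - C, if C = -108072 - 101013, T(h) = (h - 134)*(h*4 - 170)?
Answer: 7775119513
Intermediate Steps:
T(h) = (-170 + 4*h)*(-134 + h) (T(h) = (-134 + h)*(4*h - 170) = (-134 + h)*(-170 + 4*h) = (-170 + 4*h)*(-134 + h))
C = -209085
T((-256 + 80)*(68 - 319)) - C = (22780 - 706*(-256 + 80)*(68 - 319) + 4*((-256 + 80)*(68 - 319))**2) - 1*(-209085) = (22780 - (-124256)*(-251) + 4*(-176*(-251))**2) + 209085 = (22780 - 706*44176 + 4*44176**2) + 209085 = (22780 - 31188256 + 4*1951518976) + 209085 = (22780 - 31188256 + 7806075904) + 209085 = 7774910428 + 209085 = 7775119513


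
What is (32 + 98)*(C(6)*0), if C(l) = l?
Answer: 0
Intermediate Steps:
(32 + 98)*(C(6)*0) = (32 + 98)*(6*0) = 130*0 = 0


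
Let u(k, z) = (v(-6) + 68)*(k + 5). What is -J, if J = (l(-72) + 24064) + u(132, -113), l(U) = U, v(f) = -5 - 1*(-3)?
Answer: -33034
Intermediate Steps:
v(f) = -2 (v(f) = -5 + 3 = -2)
u(k, z) = 330 + 66*k (u(k, z) = (-2 + 68)*(k + 5) = 66*(5 + k) = 330 + 66*k)
J = 33034 (J = (-72 + 24064) + (330 + 66*132) = 23992 + (330 + 8712) = 23992 + 9042 = 33034)
-J = -1*33034 = -33034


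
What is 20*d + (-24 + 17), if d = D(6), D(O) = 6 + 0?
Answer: 113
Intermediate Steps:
D(O) = 6
d = 6
20*d + (-24 + 17) = 20*6 + (-24 + 17) = 120 - 7 = 113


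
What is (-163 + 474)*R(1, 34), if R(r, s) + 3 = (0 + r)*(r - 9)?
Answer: -3421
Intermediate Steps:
R(r, s) = -3 + r*(-9 + r) (R(r, s) = -3 + (0 + r)*(r - 9) = -3 + r*(-9 + r))
(-163 + 474)*R(1, 34) = (-163 + 474)*(-3 + 1² - 9*1) = 311*(-3 + 1 - 9) = 311*(-11) = -3421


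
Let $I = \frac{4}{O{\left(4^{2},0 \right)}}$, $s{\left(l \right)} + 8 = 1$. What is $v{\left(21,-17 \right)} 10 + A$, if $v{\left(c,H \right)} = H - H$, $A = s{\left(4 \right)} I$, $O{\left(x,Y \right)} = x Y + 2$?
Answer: $-14$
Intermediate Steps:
$O{\left(x,Y \right)} = 2 + Y x$ ($O{\left(x,Y \right)} = Y x + 2 = 2 + Y x$)
$s{\left(l \right)} = -7$ ($s{\left(l \right)} = -8 + 1 = -7$)
$I = 2$ ($I = \frac{4}{2 + 0 \cdot 4^{2}} = \frac{4}{2 + 0 \cdot 16} = \frac{4}{2 + 0} = \frac{4}{2} = 4 \cdot \frac{1}{2} = 2$)
$A = -14$ ($A = \left(-7\right) 2 = -14$)
$v{\left(c,H \right)} = 0$
$v{\left(21,-17 \right)} 10 + A = 0 \cdot 10 - 14 = 0 - 14 = -14$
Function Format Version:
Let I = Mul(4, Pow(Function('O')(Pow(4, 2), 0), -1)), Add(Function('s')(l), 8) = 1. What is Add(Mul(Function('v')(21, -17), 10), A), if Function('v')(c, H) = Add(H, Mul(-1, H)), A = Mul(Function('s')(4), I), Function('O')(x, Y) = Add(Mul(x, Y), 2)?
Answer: -14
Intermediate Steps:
Function('O')(x, Y) = Add(2, Mul(Y, x)) (Function('O')(x, Y) = Add(Mul(Y, x), 2) = Add(2, Mul(Y, x)))
Function('s')(l) = -7 (Function('s')(l) = Add(-8, 1) = -7)
I = 2 (I = Mul(4, Pow(Add(2, Mul(0, Pow(4, 2))), -1)) = Mul(4, Pow(Add(2, Mul(0, 16)), -1)) = Mul(4, Pow(Add(2, 0), -1)) = Mul(4, Pow(2, -1)) = Mul(4, Rational(1, 2)) = 2)
A = -14 (A = Mul(-7, 2) = -14)
Function('v')(c, H) = 0
Add(Mul(Function('v')(21, -17), 10), A) = Add(Mul(0, 10), -14) = Add(0, -14) = -14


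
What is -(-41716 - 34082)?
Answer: 75798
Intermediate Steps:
-(-41716 - 34082) = -1*(-75798) = 75798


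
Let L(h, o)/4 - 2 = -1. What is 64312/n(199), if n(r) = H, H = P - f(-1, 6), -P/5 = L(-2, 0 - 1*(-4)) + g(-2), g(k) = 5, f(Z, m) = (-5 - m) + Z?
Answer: -64312/33 ≈ -1948.8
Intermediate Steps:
f(Z, m) = -5 + Z - m
L(h, o) = 4 (L(h, o) = 8 + 4*(-1) = 8 - 4 = 4)
P = -45 (P = -5*(4 + 5) = -5*9 = -45)
H = -33 (H = -45 - (-5 - 1 - 1*6) = -45 - (-5 - 1 - 6) = -45 - 1*(-12) = -45 + 12 = -33)
n(r) = -33
64312/n(199) = 64312/(-33) = 64312*(-1/33) = -64312/33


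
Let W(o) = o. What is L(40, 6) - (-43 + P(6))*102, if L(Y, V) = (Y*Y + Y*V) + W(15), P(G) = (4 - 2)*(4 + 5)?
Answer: 4405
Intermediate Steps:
P(G) = 18 (P(G) = 2*9 = 18)
L(Y, V) = 15 + Y² + V*Y (L(Y, V) = (Y*Y + Y*V) + 15 = (Y² + V*Y) + 15 = 15 + Y² + V*Y)
L(40, 6) - (-43 + P(6))*102 = (15 + 40² + 6*40) - (-43 + 18)*102 = (15 + 1600 + 240) - (-25)*102 = 1855 - 1*(-2550) = 1855 + 2550 = 4405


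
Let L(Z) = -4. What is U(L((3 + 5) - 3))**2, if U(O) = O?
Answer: 16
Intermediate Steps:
U(L((3 + 5) - 3))**2 = (-4)**2 = 16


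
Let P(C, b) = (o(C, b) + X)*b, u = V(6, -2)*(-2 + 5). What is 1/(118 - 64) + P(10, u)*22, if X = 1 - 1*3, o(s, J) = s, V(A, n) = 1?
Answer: 28513/54 ≈ 528.02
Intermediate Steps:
X = -2 (X = 1 - 3 = -2)
u = 3 (u = 1*(-2 + 5) = 1*3 = 3)
P(C, b) = b*(-2 + C) (P(C, b) = (C - 2)*b = (-2 + C)*b = b*(-2 + C))
1/(118 - 64) + P(10, u)*22 = 1/(118 - 64) + (3*(-2 + 10))*22 = 1/54 + (3*8)*22 = 1/54 + 24*22 = 1/54 + 528 = 28513/54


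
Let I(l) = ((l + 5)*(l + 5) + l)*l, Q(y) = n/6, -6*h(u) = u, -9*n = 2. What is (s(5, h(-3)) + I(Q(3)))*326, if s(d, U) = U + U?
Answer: 571804/19683 ≈ 29.051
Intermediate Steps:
n = -2/9 (n = -1/9*2 = -2/9 ≈ -0.22222)
h(u) = -u/6
s(d, U) = 2*U
Q(y) = -1/27 (Q(y) = -2/9/6 = -2/9*1/6 = -1/27)
I(l) = l*(l + (5 + l)**2) (I(l) = ((5 + l)*(5 + l) + l)*l = ((5 + l)**2 + l)*l = (l + (5 + l)**2)*l = l*(l + (5 + l)**2))
(s(5, h(-3)) + I(Q(3)))*326 = (2*(-1/6*(-3)) - (-1/27 + (5 - 1/27)**2)/27)*326 = (2*(1/2) - (-1/27 + (134/27)**2)/27)*326 = (1 - (-1/27 + 17956/729)/27)*326 = (1 - 1/27*17929/729)*326 = (1 - 17929/19683)*326 = (1754/19683)*326 = 571804/19683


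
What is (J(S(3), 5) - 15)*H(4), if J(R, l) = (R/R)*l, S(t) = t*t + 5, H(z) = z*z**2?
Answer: -640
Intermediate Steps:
H(z) = z**3
S(t) = 5 + t**2 (S(t) = t**2 + 5 = 5 + t**2)
J(R, l) = l (J(R, l) = 1*l = l)
(J(S(3), 5) - 15)*H(4) = (5 - 15)*4**3 = -10*64 = -640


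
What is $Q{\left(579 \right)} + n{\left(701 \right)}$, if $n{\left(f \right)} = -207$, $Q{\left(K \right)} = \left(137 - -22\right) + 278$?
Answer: $230$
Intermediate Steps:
$Q{\left(K \right)} = 437$ ($Q{\left(K \right)} = \left(137 + 22\right) + 278 = 159 + 278 = 437$)
$Q{\left(579 \right)} + n{\left(701 \right)} = 437 - 207 = 230$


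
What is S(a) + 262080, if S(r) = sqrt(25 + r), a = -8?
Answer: 262080 + sqrt(17) ≈ 2.6208e+5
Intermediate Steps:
S(a) + 262080 = sqrt(25 - 8) + 262080 = sqrt(17) + 262080 = 262080 + sqrt(17)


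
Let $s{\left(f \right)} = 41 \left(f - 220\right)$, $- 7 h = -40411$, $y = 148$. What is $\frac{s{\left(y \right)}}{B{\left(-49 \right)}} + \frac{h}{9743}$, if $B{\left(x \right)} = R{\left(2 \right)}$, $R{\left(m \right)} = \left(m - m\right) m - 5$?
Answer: $\frac{28790201}{48715} \approx 590.99$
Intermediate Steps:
$h = 5773$ ($h = \left(- \frac{1}{7}\right) \left(-40411\right) = 5773$)
$R{\left(m \right)} = -5$ ($R{\left(m \right)} = 0 m - 5 = 0 - 5 = -5$)
$B{\left(x \right)} = -5$
$s{\left(f \right)} = -9020 + 41 f$ ($s{\left(f \right)} = 41 \left(-220 + f\right) = -9020 + 41 f$)
$\frac{s{\left(y \right)}}{B{\left(-49 \right)}} + \frac{h}{9743} = \frac{-9020 + 41 \cdot 148}{-5} + \frac{5773}{9743} = \left(-9020 + 6068\right) \left(- \frac{1}{5}\right) + 5773 \cdot \frac{1}{9743} = \left(-2952\right) \left(- \frac{1}{5}\right) + \frac{5773}{9743} = \frac{2952}{5} + \frac{5773}{9743} = \frac{28790201}{48715}$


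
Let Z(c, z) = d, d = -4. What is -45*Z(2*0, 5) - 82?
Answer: 98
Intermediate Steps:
Z(c, z) = -4
-45*Z(2*0, 5) - 82 = -45*(-4) - 82 = 180 - 82 = 98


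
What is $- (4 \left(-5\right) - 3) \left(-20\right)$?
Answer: $-460$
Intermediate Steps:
$- (4 \left(-5\right) - 3) \left(-20\right) = - (-20 - 3) \left(-20\right) = \left(-1\right) \left(-23\right) \left(-20\right) = 23 \left(-20\right) = -460$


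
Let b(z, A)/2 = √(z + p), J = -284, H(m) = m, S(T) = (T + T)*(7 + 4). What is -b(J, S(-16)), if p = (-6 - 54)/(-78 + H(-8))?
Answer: -2*I*√523826/43 ≈ -33.663*I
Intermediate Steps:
S(T) = 22*T (S(T) = (2*T)*11 = 22*T)
p = 30/43 (p = (-6 - 54)/(-78 - 8) = -60/(-86) = -60*(-1/86) = 30/43 ≈ 0.69767)
b(z, A) = 2*√(30/43 + z) (b(z, A) = 2*√(z + 30/43) = 2*√(30/43 + z))
-b(J, S(-16)) = -2*√(1290 + 1849*(-284))/43 = -2*√(1290 - 525116)/43 = -2*√(-523826)/43 = -2*I*√523826/43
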